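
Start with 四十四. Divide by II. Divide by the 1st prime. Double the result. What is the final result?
Convert 四十四 (Chinese numeral) → 4×10 + 4 = 44 (decimal)
Start: 44
Convert II (Roman numeral) → 1 + 1 = 2 (decimal)
44 ÷ 2 = 22
Convert the 1st prime (prime index) → 2 (decimal)
22 ÷ 2 = 11
11 × 2 = 22
22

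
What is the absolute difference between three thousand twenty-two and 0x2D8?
Convert three thousand twenty-two (English words) → 3×1000 + 22 = 3022 (decimal)
Convert 0x2D8 (hexadecimal) → 2×256 + 13×16 + 8 = 728 (decimal)
Compute |3022 - 728| = 2294
2294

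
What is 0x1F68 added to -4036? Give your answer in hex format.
Convert 0x1F68 (hexadecimal) → 1×4096 + 15×256 + 6×16 + 8 = 8040 (decimal)
Compute 8040 + -4036 = 4004
Convert 4004 (decimal) → 4004 = 15×256 + 10×16 + 4 → 0xFA4 (hexadecimal)
0xFA4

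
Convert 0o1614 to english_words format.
Convert 0o1614 (octal) → 1×512 + 6×64 + 1×8 + 4 = 908 (decimal)
Convert 908 (decimal) → 908 = 9×100 + 8 → nine hundred eight (English words)
nine hundred eight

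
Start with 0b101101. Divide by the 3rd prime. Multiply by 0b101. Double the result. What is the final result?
Convert 0b101101 (binary) → 32 + 8 + 4 + 1 = 45 (decimal)
Start: 45
Convert the 3rd prime (prime index) → 5 (decimal)
45 ÷ 5 = 9
Convert 0b101 (binary) → 4 + 1 = 5 (decimal)
9 × 5 = 45
45 × 2 = 90
90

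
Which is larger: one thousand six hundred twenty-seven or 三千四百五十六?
Convert one thousand six hundred twenty-seven (English words) → 1×1000 + 6×100 + 27 = 1627 (decimal)
Convert 三千四百五十六 (Chinese numeral) → 3×1000 + 4×100 + 5×10 + 6 = 3456 (decimal)
Compare 1627 vs 3456: larger = 3456
3456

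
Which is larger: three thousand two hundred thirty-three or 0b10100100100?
Convert three thousand two hundred thirty-three (English words) → 3×1000 + 2×100 + 33 = 3233 (decimal)
Convert 0b10100100100 (binary) → 1024 + 256 + 32 + 4 = 1316 (decimal)
Compare 3233 vs 1316: larger = 3233
3233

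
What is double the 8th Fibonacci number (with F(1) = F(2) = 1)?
The 8th Fibonacci number (with F(1) = F(2) = 1): 1, 1, 2, 3, 5, 8, 13, 21 → 21
Compute 21 × 2 = 42
42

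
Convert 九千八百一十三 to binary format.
Convert 九千八百一十三 (Chinese numeral) → 9×1000 + 8×100 + 1×10 + 3 = 9813 (decimal)
Convert 9813 (decimal) → 9813 = 8192 + 1024 + 512 + 64 + 16 + 4 + 1 → 0b10011001010101 (binary)
0b10011001010101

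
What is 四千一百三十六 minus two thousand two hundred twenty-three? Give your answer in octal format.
Convert 四千一百三十六 (Chinese numeral) → 4×1000 + 1×100 + 3×10 + 6 = 4136 (decimal)
Convert two thousand two hundred twenty-three (English words) → 2×1000 + 2×100 + 23 = 2223 (decimal)
Compute 4136 - 2223 = 1913
Convert 1913 (decimal) → 1913 = 3×512 + 5×64 + 7×8 + 1 → 0o3571 (octal)
0o3571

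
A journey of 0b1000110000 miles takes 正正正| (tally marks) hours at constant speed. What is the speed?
Convert 0b1000110000 (binary) → 512 + 32 + 16 = 560 (decimal)
Convert 正正正| (tally marks) → 5 + 5 + 5 + 1 = 16 (decimal)
Compute 560 ÷ 16 = 35
35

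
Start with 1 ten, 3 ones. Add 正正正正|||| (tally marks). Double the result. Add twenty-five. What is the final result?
Convert 1 ten, 3 ones (place-value notation) → 1×10 + 3 = 13 (decimal)
Start: 13
Convert 正正正正|||| (tally marks) → 5 + 5 + 5 + 5 + 4 = 24 (decimal)
13 + 24 = 37
37 × 2 = 74
Convert twenty-five (English words) → 25 (decimal)
74 + 25 = 99
99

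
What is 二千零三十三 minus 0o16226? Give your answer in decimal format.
Convert 二千零三十三 (Chinese numeral) → 2×1000 + 3×10 + 3 = 2033 (decimal)
Convert 0o16226 (octal) → 1×4096 + 6×512 + 2×64 + 2×8 + 6 = 7318 (decimal)
Compute 2033 - 7318 = -5285
-5285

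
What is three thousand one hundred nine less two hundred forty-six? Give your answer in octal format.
Convert three thousand one hundred nine (English words) → 3×1000 + 1×100 + 9 = 3109 (decimal)
Convert two hundred forty-six (English words) → 2×100 + 46 = 246 (decimal)
Compute 3109 - 246 = 2863
Convert 2863 (decimal) → 2863 = 5×512 + 4×64 + 5×8 + 7 → 0o5457 (octal)
0o5457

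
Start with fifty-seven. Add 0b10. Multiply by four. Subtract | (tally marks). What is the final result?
Convert fifty-seven (English words) → 57 (decimal)
Start: 57
Convert 0b10 (binary) → 2 (decimal)
57 + 2 = 59
Convert four (English words) → 4 (decimal)
59 × 4 = 236
Convert | (tally marks) → 1 (decimal)
236 - 1 = 235
235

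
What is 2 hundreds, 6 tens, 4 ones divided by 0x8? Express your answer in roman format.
Convert 2 hundreds, 6 tens, 4 ones (place-value notation) → 2×100 + 6×10 + 4 = 264 (decimal)
Convert 0x8 (hexadecimal) → 8 (decimal)
Compute 264 ÷ 8 = 33
Convert 33 (decimal) → 33 = 10 + 10 + 10 + 1 + 1 + 1 → XXXIII (Roman numeral)
XXXIII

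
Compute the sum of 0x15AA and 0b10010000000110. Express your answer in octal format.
Convert 0x15AA (hexadecimal) → 1×4096 + 5×256 + 10×16 + 10 = 5546 (decimal)
Convert 0b10010000000110 (binary) → 8192 + 1024 + 4 + 2 = 9222 (decimal)
Compute 5546 + 9222 = 14768
Convert 14768 (decimal) → 14768 = 3×4096 + 4×512 + 6×64 + 6×8 → 0o34660 (octal)
0o34660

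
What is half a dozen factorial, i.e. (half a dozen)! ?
Convert half a dozen (colloquial) → 6 (decimal)
Compute 6! = 720
720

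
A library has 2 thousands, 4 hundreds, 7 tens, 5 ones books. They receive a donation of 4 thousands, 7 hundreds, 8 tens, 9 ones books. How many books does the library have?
Convert 2 thousands, 4 hundreds, 7 tens, 5 ones (place-value notation) → 2×1000 + 4×100 + 7×10 + 5 = 2475 (decimal)
Convert 4 thousands, 7 hundreds, 8 tens, 9 ones (place-value notation) → 4×1000 + 7×100 + 8×10 + 9 = 4789 (decimal)
Compute 2475 + 4789 = 7264
7264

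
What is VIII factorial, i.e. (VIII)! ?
Convert VIII (Roman numeral) → 5 + 1 + 1 + 1 = 8 (decimal)
Compute 8! = 40320
40320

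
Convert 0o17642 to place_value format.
Convert 0o17642 (octal) → 1×4096 + 7×512 + 6×64 + 4×8 + 2 = 8098 (decimal)
Convert 8098 (decimal) → 8098 = 8×1000 + 9×10 + 8 → 8 thousands, 9 tens, 8 ones (place-value notation)
8 thousands, 9 tens, 8 ones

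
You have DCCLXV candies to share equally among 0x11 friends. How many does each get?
Convert DCCLXV (Roman numeral) → 500 + 100 + 100 + 50 + 10 + 5 = 765 (decimal)
Convert 0x11 (hexadecimal) → 1×16 + 1 = 17 (decimal)
Compute 765 ÷ 17 = 45
45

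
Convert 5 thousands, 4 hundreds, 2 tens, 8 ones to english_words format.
Convert 5 thousands, 4 hundreds, 2 tens, 8 ones (place-value notation) → 5×1000 + 4×100 + 2×10 + 8 = 5428 (decimal)
Convert 5428 (decimal) → 5428 = 5×1000 + 4×100 + 28 → five thousand four hundred twenty-eight (English words)
five thousand four hundred twenty-eight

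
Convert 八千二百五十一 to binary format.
Convert 八千二百五十一 (Chinese numeral) → 8×1000 + 2×100 + 5×10 + 1 = 8251 (decimal)
Convert 8251 (decimal) → 8251 = 8192 + 32 + 16 + 8 + 2 + 1 → 0b10000000111011 (binary)
0b10000000111011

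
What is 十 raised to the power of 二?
Convert 十 (Chinese numeral) → 1×10 = 10 (decimal)
Convert 二 (Chinese numeral) → 2 (decimal)
Compute 10 ^ 2 = 100
100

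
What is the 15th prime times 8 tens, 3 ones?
Convert the 15th prime (prime index) → 47 (decimal)
Convert 8 tens, 3 ones (place-value notation) → 8×10 + 3 = 83 (decimal)
Compute 47 × 83 = 3901
3901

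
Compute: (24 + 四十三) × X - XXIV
Convert 四十三 (Chinese numeral) → 4×10 + 3 = 43 (decimal)
Convert X (Roman numeral) → 10 (decimal)
Convert XXIV (Roman numeral) → 10 + 10 + 4 = 24 (decimal)
Expression in decimal: (24 + 43) × 10 - 24
Parentheses first: 24 + 43 = 67
Multiply: 67 × 10 = 670
Subtract: 670 - 24 = 646
646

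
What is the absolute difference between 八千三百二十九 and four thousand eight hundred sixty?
Convert 八千三百二十九 (Chinese numeral) → 8×1000 + 3×100 + 2×10 + 9 = 8329 (decimal)
Convert four thousand eight hundred sixty (English words) → 4×1000 + 8×100 + 60 = 4860 (decimal)
Compute |8329 - 4860| = 3469
3469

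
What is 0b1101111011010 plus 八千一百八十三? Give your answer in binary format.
Convert 0b1101111011010 (binary) → 4096 + 2048 + 512 + 256 + 128 + 64 + 16 + 8 + 2 = 7130 (decimal)
Convert 八千一百八十三 (Chinese numeral) → 8×1000 + 1×100 + 8×10 + 3 = 8183 (decimal)
Compute 7130 + 8183 = 15313
Convert 15313 (decimal) → 15313 = 8192 + 4096 + 2048 + 512 + 256 + 128 + 64 + 16 + 1 → 0b11101111010001 (binary)
0b11101111010001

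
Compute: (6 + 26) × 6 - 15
Parentheses first: 6 + 26 = 32
Multiply: 32 × 6 = 192
Subtract: 192 - 15 = 177
177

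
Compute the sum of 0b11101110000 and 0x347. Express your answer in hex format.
Convert 0b11101110000 (binary) → 1024 + 512 + 256 + 64 + 32 + 16 = 1904 (decimal)
Convert 0x347 (hexadecimal) → 3×256 + 4×16 + 7 = 839 (decimal)
Compute 1904 + 839 = 2743
Convert 2743 (decimal) → 2743 = 10×256 + 11×16 + 7 → 0xAB7 (hexadecimal)
0xAB7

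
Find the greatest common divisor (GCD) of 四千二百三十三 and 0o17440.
Convert 四千二百三十三 (Chinese numeral) → 4×1000 + 2×100 + 3×10 + 3 = 4233 (decimal)
Convert 0o17440 (octal) → 1×4096 + 7×512 + 4×64 + 4×8 = 7968 (decimal)
Compute gcd(4233, 7968) = 249
249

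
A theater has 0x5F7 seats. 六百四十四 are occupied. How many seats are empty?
Convert 0x5F7 (hexadecimal) → 5×256 + 15×16 + 7 = 1527 (decimal)
Convert 六百四十四 (Chinese numeral) → 6×100 + 4×10 + 4 = 644 (decimal)
Compute 1527 - 644 = 883
883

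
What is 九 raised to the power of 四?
Convert 九 (Chinese numeral) → 9 (decimal)
Convert 四 (Chinese numeral) → 4 (decimal)
Compute 9 ^ 4 = 6561
6561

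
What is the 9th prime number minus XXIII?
The 9th prime number = 23
Convert XXIII (Roman numeral) → 10 + 10 + 1 + 1 + 1 = 23 (decimal)
Compute 23 - 23 = 0
0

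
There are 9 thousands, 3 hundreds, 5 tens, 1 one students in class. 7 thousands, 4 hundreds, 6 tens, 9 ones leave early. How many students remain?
Convert 9 thousands, 3 hundreds, 5 tens, 1 one (place-value notation) → 9×1000 + 3×100 + 5×10 + 1 = 9351 (decimal)
Convert 7 thousands, 4 hundreds, 6 tens, 9 ones (place-value notation) → 7×1000 + 4×100 + 6×10 + 9 = 7469 (decimal)
Compute 9351 - 7469 = 1882
1882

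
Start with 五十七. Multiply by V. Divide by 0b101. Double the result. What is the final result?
Convert 五十七 (Chinese numeral) → 5×10 + 7 = 57 (decimal)
Start: 57
Convert V (Roman numeral) → 5 (decimal)
57 × 5 = 285
Convert 0b101 (binary) → 4 + 1 = 5 (decimal)
285 ÷ 5 = 57
57 × 2 = 114
114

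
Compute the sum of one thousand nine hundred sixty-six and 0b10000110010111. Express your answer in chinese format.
Convert one thousand nine hundred sixty-six (English words) → 1×1000 + 9×100 + 66 = 1966 (decimal)
Convert 0b10000110010111 (binary) → 8192 + 256 + 128 + 16 + 4 + 2 + 1 = 8599 (decimal)
Compute 1966 + 8599 = 10565
Convert 10565 (decimal) → 10565 = 1×10000 + 5×100 + 6×10 + 5 → 一万零五百六十五 (Chinese numeral)
一万零五百六十五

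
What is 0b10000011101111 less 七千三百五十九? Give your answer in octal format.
Convert 0b10000011101111 (binary) → 8192 + 128 + 64 + 32 + 8 + 4 + 2 + 1 = 8431 (decimal)
Convert 七千三百五十九 (Chinese numeral) → 7×1000 + 3×100 + 5×10 + 9 = 7359 (decimal)
Compute 8431 - 7359 = 1072
Convert 1072 (decimal) → 1072 = 2×512 + 6×8 → 0o2060 (octal)
0o2060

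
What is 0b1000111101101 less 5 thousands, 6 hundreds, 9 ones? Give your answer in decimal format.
Convert 0b1000111101101 (binary) → 4096 + 256 + 128 + 64 + 32 + 8 + 4 + 1 = 4589 (decimal)
Convert 5 thousands, 6 hundreds, 9 ones (place-value notation) → 5×1000 + 6×100 + 9 = 5609 (decimal)
Compute 4589 - 5609 = -1020
-1020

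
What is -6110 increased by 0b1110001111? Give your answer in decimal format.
Convert 0b1110001111 (binary) → 512 + 256 + 128 + 8 + 4 + 2 + 1 = 911 (decimal)
Compute -6110 + 911 = -5199
-5199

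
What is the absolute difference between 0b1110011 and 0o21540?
Convert 0b1110011 (binary) → 64 + 32 + 16 + 2 + 1 = 115 (decimal)
Convert 0o21540 (octal) → 2×4096 + 1×512 + 5×64 + 4×8 = 9056 (decimal)
Compute |115 - 9056| = 8941
8941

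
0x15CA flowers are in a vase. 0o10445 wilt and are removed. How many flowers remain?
Convert 0x15CA (hexadecimal) → 1×4096 + 5×256 + 12×16 + 10 = 5578 (decimal)
Convert 0o10445 (octal) → 1×4096 + 4×64 + 4×8 + 5 = 4389 (decimal)
Compute 5578 - 4389 = 1189
1189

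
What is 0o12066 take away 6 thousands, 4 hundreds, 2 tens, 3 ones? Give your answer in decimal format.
Convert 0o12066 (octal) → 1×4096 + 2×512 + 6×8 + 6 = 5174 (decimal)
Convert 6 thousands, 4 hundreds, 2 tens, 3 ones (place-value notation) → 6×1000 + 4×100 + 2×10 + 3 = 6423 (decimal)
Compute 5174 - 6423 = -1249
-1249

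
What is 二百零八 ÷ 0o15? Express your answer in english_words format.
Convert 二百零八 (Chinese numeral) → 2×100 + 8 = 208 (decimal)
Convert 0o15 (octal) → 1×8 + 5 = 13 (decimal)
Compute 208 ÷ 13 = 16
Convert 16 (decimal) → sixteen (English words)
sixteen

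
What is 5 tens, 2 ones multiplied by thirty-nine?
Convert 5 tens, 2 ones (place-value notation) → 5×10 + 2 = 52 (decimal)
Convert thirty-nine (English words) → 39 (decimal)
Compute 52 × 39 = 2028
2028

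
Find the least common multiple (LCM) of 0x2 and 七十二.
Convert 0x2 (hexadecimal) → 2 (decimal)
Convert 七十二 (Chinese numeral) → 7×10 + 2 = 72 (decimal)
Compute lcm(2, 72) = 72
72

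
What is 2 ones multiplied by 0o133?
Convert 2 ones (place-value notation) → 2 (decimal)
Convert 0o133 (octal) → 1×64 + 3×8 + 3 = 91 (decimal)
Compute 2 × 91 = 182
182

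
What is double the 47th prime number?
The 47th prime number = 211
Compute 211 × 2 = 422
422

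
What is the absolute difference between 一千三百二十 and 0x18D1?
Convert 一千三百二十 (Chinese numeral) → 1×1000 + 3×100 + 2×10 = 1320 (decimal)
Convert 0x18D1 (hexadecimal) → 1×4096 + 8×256 + 13×16 + 1 = 6353 (decimal)
Compute |1320 - 6353| = 5033
5033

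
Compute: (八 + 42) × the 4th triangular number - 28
Convert 八 (Chinese numeral) → 8 (decimal)
Convert the 4th triangular number (triangular index) → 4×5/2 = 10 (decimal)
Expression in decimal: (8 + 42) × 10 - 28
Parentheses first: 8 + 42 = 50
Multiply: 50 × 10 = 500
Subtract: 500 - 28 = 472
472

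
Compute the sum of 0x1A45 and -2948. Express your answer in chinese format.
Convert 0x1A45 (hexadecimal) → 1×4096 + 10×256 + 4×16 + 5 = 6725 (decimal)
Compute 6725 + -2948 = 3777
Convert 3777 (decimal) → 3777 = 3×1000 + 7×100 + 7×10 + 7 → 三千七百七十七 (Chinese numeral)
三千七百七十七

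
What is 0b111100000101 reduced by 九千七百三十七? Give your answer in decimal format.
Convert 0b111100000101 (binary) → 2048 + 1024 + 512 + 256 + 4 + 1 = 3845 (decimal)
Convert 九千七百三十七 (Chinese numeral) → 9×1000 + 7×100 + 3×10 + 7 = 9737 (decimal)
Compute 3845 - 9737 = -5892
-5892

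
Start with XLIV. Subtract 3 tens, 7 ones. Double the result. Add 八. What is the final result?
Convert XLIV (Roman numeral) → 40 + 4 = 44 (decimal)
Start: 44
Convert 3 tens, 7 ones (place-value notation) → 3×10 + 7 = 37 (decimal)
44 - 37 = 7
7 × 2 = 14
Convert 八 (Chinese numeral) → 8 (decimal)
14 + 8 = 22
22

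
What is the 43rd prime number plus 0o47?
The 43rd prime number = 191
Convert 0o47 (octal) → 4×8 + 7 = 39 (decimal)
Compute 191 + 39 = 230
230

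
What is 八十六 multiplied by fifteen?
Convert 八十六 (Chinese numeral) → 8×10 + 6 = 86 (decimal)
Convert fifteen (English words) → 15 (decimal)
Compute 86 × 15 = 1290
1290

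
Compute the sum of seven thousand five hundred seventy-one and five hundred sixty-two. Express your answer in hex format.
Convert seven thousand five hundred seventy-one (English words) → 7×1000 + 5×100 + 71 = 7571 (decimal)
Convert five hundred sixty-two (English words) → 5×100 + 62 = 562 (decimal)
Compute 7571 + 562 = 8133
Convert 8133 (decimal) → 8133 = 1×4096 + 15×256 + 12×16 + 5 → 0x1FC5 (hexadecimal)
0x1FC5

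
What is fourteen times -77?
Convert fourteen (English words) → 14 (decimal)
Compute 14 × -77 = -1078
-1078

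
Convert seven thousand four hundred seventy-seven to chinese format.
Convert seven thousand four hundred seventy-seven (English words) → 7×1000 + 4×100 + 77 = 7477 (decimal)
Convert 7477 (decimal) → 7477 = 7×1000 + 4×100 + 7×10 + 7 → 七千四百七十七 (Chinese numeral)
七千四百七十七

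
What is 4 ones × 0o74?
Convert 4 ones (place-value notation) → 4 (decimal)
Convert 0o74 (octal) → 7×8 + 4 = 60 (decimal)
Compute 4 × 60 = 240
240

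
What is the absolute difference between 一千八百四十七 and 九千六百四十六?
Convert 一千八百四十七 (Chinese numeral) → 1×1000 + 8×100 + 4×10 + 7 = 1847 (decimal)
Convert 九千六百四十六 (Chinese numeral) → 9×1000 + 6×100 + 4×10 + 6 = 9646 (decimal)
Compute |1847 - 9646| = 7799
7799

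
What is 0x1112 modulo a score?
Convert 0x1112 (hexadecimal) → 1×4096 + 1×256 + 1×16 + 2 = 4370 (decimal)
Convert a score (colloquial) → 20 (decimal)
Compute 4370 mod 20 = 10
10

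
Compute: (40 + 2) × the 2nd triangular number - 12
Convert the 2nd triangular number (triangular index) → 2×3/2 = 3 (decimal)
Expression in decimal: (40 + 2) × 3 - 12
Parentheses first: 40 + 2 = 42
Multiply: 42 × 3 = 126
Subtract: 126 - 12 = 114
114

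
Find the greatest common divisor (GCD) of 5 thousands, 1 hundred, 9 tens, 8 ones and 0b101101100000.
Convert 5 thousands, 1 hundred, 9 tens, 8 ones (place-value notation) → 5×1000 + 1×100 + 9×10 + 8 = 5198 (decimal)
Convert 0b101101100000 (binary) → 2048 + 512 + 256 + 64 + 32 = 2912 (decimal)
Compute gcd(5198, 2912) = 2
2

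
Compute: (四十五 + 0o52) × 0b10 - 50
Convert 四十五 (Chinese numeral) → 4×10 + 5 = 45 (decimal)
Convert 0o52 (octal) → 5×8 + 2 = 42 (decimal)
Convert 0b10 (binary) → 2 (decimal)
Expression in decimal: (45 + 42) × 2 - 50
Parentheses first: 45 + 42 = 87
Multiply: 87 × 2 = 174
Subtract: 174 - 50 = 124
124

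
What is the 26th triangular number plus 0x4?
The 26th triangular number = 26×27/2 = 351
Convert 0x4 (hexadecimal) → 4 (decimal)
Compute 351 + 4 = 355
355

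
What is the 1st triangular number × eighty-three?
Convert the 1st triangular number (triangular index) → 1×2/2 = 1 (decimal)
Convert eighty-three (English words) → 83 (decimal)
Compute 1 × 83 = 83
83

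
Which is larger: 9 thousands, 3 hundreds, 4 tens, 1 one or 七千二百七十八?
Convert 9 thousands, 3 hundreds, 4 tens, 1 one (place-value notation) → 9×1000 + 3×100 + 4×10 + 1 = 9341 (decimal)
Convert 七千二百七十八 (Chinese numeral) → 7×1000 + 2×100 + 7×10 + 8 = 7278 (decimal)
Compare 9341 vs 7278: larger = 9341
9341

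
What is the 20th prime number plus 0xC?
The 20th prime number = 71
Convert 0xC (hexadecimal) → 12 (decimal)
Compute 71 + 12 = 83
83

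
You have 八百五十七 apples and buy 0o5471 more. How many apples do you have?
Convert 八百五十七 (Chinese numeral) → 8×100 + 5×10 + 7 = 857 (decimal)
Convert 0o5471 (octal) → 5×512 + 4×64 + 7×8 + 1 = 2873 (decimal)
Compute 857 + 2873 = 3730
3730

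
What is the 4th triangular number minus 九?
The 4th triangular number = 4×5/2 = 10
Convert 九 (Chinese numeral) → 9 (decimal)
Compute 10 - 9 = 1
1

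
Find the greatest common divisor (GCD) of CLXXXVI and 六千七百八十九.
Convert CLXXXVI (Roman numeral) → 100 + 50 + 10 + 10 + 10 + 5 + 1 = 186 (decimal)
Convert 六千七百八十九 (Chinese numeral) → 6×1000 + 7×100 + 8×10 + 9 = 6789 (decimal)
Compute gcd(186, 6789) = 93
93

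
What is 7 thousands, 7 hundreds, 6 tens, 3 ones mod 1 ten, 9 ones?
Convert 7 thousands, 7 hundreds, 6 tens, 3 ones (place-value notation) → 7×1000 + 7×100 + 6×10 + 3 = 7763 (decimal)
Convert 1 ten, 9 ones (place-value notation) → 1×10 + 9 = 19 (decimal)
Compute 7763 mod 19 = 11
11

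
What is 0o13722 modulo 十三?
Convert 0o13722 (octal) → 1×4096 + 3×512 + 7×64 + 2×8 + 2 = 6098 (decimal)
Convert 十三 (Chinese numeral) → 1×10 + 3 = 13 (decimal)
Compute 6098 mod 13 = 1
1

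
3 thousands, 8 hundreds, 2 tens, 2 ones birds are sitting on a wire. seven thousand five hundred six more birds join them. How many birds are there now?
Convert 3 thousands, 8 hundreds, 2 tens, 2 ones (place-value notation) → 3×1000 + 8×100 + 2×10 + 2 = 3822 (decimal)
Convert seven thousand five hundred six (English words) → 7×1000 + 5×100 + 6 = 7506 (decimal)
Compute 3822 + 7506 = 11328
11328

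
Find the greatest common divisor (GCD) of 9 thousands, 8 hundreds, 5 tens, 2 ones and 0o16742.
Convert 9 thousands, 8 hundreds, 5 tens, 2 ones (place-value notation) → 9×1000 + 8×100 + 5×10 + 2 = 9852 (decimal)
Convert 0o16742 (octal) → 1×4096 + 6×512 + 7×64 + 4×8 + 2 = 7650 (decimal)
Compute gcd(9852, 7650) = 6
6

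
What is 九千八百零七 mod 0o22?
Convert 九千八百零七 (Chinese numeral) → 9×1000 + 8×100 + 7 = 9807 (decimal)
Convert 0o22 (octal) → 2×8 + 2 = 18 (decimal)
Compute 9807 mod 18 = 15
15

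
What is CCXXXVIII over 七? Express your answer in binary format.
Convert CCXXXVIII (Roman numeral) → 100 + 100 + 10 + 10 + 10 + 5 + 1 + 1 + 1 = 238 (decimal)
Convert 七 (Chinese numeral) → 7 (decimal)
Compute 238 ÷ 7 = 34
Convert 34 (decimal) → 34 = 32 + 2 → 0b100010 (binary)
0b100010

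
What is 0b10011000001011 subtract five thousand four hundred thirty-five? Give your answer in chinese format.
Convert 0b10011000001011 (binary) → 8192 + 1024 + 512 + 8 + 2 + 1 = 9739 (decimal)
Convert five thousand four hundred thirty-five (English words) → 5×1000 + 4×100 + 35 = 5435 (decimal)
Compute 9739 - 5435 = 4304
Convert 4304 (decimal) → 4304 = 4×1000 + 3×100 + 4 → 四千三百零四 (Chinese numeral)
四千三百零四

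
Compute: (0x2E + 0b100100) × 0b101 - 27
Convert 0x2E (hexadecimal) → 2×16 + 14 = 46 (decimal)
Convert 0b100100 (binary) → 32 + 4 = 36 (decimal)
Convert 0b101 (binary) → 4 + 1 = 5 (decimal)
Expression in decimal: (46 + 36) × 5 - 27
Parentheses first: 46 + 36 = 82
Multiply: 82 × 5 = 410
Subtract: 410 - 27 = 383
383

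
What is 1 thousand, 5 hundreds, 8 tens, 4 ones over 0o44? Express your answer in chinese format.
Convert 1 thousand, 5 hundreds, 8 tens, 4 ones (place-value notation) → 1×1000 + 5×100 + 8×10 + 4 = 1584 (decimal)
Convert 0o44 (octal) → 4×8 + 4 = 36 (decimal)
Compute 1584 ÷ 36 = 44
Convert 44 (decimal) → 44 = 4×10 + 4 → 四十四 (Chinese numeral)
四十四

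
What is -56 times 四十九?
Convert 四十九 (Chinese numeral) → 4×10 + 9 = 49 (decimal)
Compute -56 × 49 = -2744
-2744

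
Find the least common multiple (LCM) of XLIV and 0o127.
Convert XLIV (Roman numeral) → 40 + 4 = 44 (decimal)
Convert 0o127 (octal) → 1×64 + 2×8 + 7 = 87 (decimal)
Compute lcm(44, 87) = 3828
3828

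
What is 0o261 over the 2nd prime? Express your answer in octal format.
Convert 0o261 (octal) → 2×64 + 6×8 + 1 = 177 (decimal)
Convert the 2nd prime (prime index) → 3 (decimal)
Compute 177 ÷ 3 = 59
Convert 59 (decimal) → 59 = 7×8 + 3 → 0o73 (octal)
0o73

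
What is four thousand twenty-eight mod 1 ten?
Convert four thousand twenty-eight (English words) → 4×1000 + 28 = 4028 (decimal)
Convert 1 ten (place-value notation) → 1×10 = 10 (decimal)
Compute 4028 mod 10 = 8
8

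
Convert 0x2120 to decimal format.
Convert 0x2120 (hexadecimal) → 2×4096 + 1×256 + 2×16 = 8480 (decimal)
8480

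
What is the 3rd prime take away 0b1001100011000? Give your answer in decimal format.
Convert the 3rd prime (prime index) → 5 (decimal)
Convert 0b1001100011000 (binary) → 4096 + 512 + 256 + 16 + 8 = 4888 (decimal)
Compute 5 - 4888 = -4883
-4883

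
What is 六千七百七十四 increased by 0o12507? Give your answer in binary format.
Convert 六千七百七十四 (Chinese numeral) → 6×1000 + 7×100 + 7×10 + 4 = 6774 (decimal)
Convert 0o12507 (octal) → 1×4096 + 2×512 + 5×64 + 7 = 5447 (decimal)
Compute 6774 + 5447 = 12221
Convert 12221 (decimal) → 12221 = 8192 + 2048 + 1024 + 512 + 256 + 128 + 32 + 16 + 8 + 4 + 1 → 0b10111110111101 (binary)
0b10111110111101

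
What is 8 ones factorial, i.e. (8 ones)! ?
Convert 8 ones (place-value notation) → 8 (decimal)
Compute 8! = 40320
40320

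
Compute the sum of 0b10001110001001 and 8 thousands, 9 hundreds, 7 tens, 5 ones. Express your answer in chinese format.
Convert 0b10001110001001 (binary) → 8192 + 512 + 256 + 128 + 8 + 1 = 9097 (decimal)
Convert 8 thousands, 9 hundreds, 7 tens, 5 ones (place-value notation) → 8×1000 + 9×100 + 7×10 + 5 = 8975 (decimal)
Compute 9097 + 8975 = 18072
Convert 18072 (decimal) → 18072 = 1×10000 + 8×1000 + 7×10 + 2 → 一万八千零七十二 (Chinese numeral)
一万八千零七十二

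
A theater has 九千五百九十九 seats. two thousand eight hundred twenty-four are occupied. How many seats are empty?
Convert 九千五百九十九 (Chinese numeral) → 9×1000 + 5×100 + 9×10 + 9 = 9599 (decimal)
Convert two thousand eight hundred twenty-four (English words) → 2×1000 + 8×100 + 24 = 2824 (decimal)
Compute 9599 - 2824 = 6775
6775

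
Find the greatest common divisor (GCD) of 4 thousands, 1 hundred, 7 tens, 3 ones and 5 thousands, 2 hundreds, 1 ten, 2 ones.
Convert 4 thousands, 1 hundred, 7 tens, 3 ones (place-value notation) → 4×1000 + 1×100 + 7×10 + 3 = 4173 (decimal)
Convert 5 thousands, 2 hundreds, 1 ten, 2 ones (place-value notation) → 5×1000 + 2×100 + 1×10 + 2 = 5212 (decimal)
Compute gcd(4173, 5212) = 1
1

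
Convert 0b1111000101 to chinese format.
Convert 0b1111000101 (binary) → 512 + 256 + 128 + 64 + 4 + 1 = 965 (decimal)
Convert 965 (decimal) → 965 = 9×100 + 6×10 + 5 → 九百六十五 (Chinese numeral)
九百六十五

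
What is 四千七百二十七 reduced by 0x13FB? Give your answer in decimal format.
Convert 四千七百二十七 (Chinese numeral) → 4×1000 + 7×100 + 2×10 + 7 = 4727 (decimal)
Convert 0x13FB (hexadecimal) → 1×4096 + 3×256 + 15×16 + 11 = 5115 (decimal)
Compute 4727 - 5115 = -388
-388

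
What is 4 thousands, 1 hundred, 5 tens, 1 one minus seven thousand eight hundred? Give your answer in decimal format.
Convert 4 thousands, 1 hundred, 5 tens, 1 one (place-value notation) → 4×1000 + 1×100 + 5×10 + 1 = 4151 (decimal)
Convert seven thousand eight hundred (English words) → 7×1000 + 8×100 = 7800 (decimal)
Compute 4151 - 7800 = -3649
-3649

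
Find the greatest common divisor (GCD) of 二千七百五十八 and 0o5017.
Convert 二千七百五十八 (Chinese numeral) → 2×1000 + 7×100 + 5×10 + 8 = 2758 (decimal)
Convert 0o5017 (octal) → 5×512 + 1×8 + 7 = 2575 (decimal)
Compute gcd(2758, 2575) = 1
1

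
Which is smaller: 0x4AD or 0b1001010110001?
Convert 0x4AD (hexadecimal) → 4×256 + 10×16 + 13 = 1197 (decimal)
Convert 0b1001010110001 (binary) → 4096 + 512 + 128 + 32 + 16 + 1 = 4785 (decimal)
Compare 1197 vs 4785: smaller = 1197
1197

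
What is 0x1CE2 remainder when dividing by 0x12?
Convert 0x1CE2 (hexadecimal) → 1×4096 + 12×256 + 14×16 + 2 = 7394 (decimal)
Convert 0x12 (hexadecimal) → 1×16 + 2 = 18 (decimal)
Compute 7394 mod 18 = 14
14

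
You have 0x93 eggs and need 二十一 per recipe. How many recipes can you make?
Convert 0x93 (hexadecimal) → 9×16 + 3 = 147 (decimal)
Convert 二十一 (Chinese numeral) → 2×10 + 1 = 21 (decimal)
Compute 147 ÷ 21 = 7
7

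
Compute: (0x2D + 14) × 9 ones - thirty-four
Convert 0x2D (hexadecimal) → 2×16 + 13 = 45 (decimal)
Convert 9 ones (place-value notation) → 9 (decimal)
Convert thirty-four (English words) → 34 (decimal)
Expression in decimal: (45 + 14) × 9 - 34
Parentheses first: 45 + 14 = 59
Multiply: 59 × 9 = 531
Subtract: 531 - 34 = 497
497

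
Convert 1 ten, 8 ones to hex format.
Convert 1 ten, 8 ones (place-value notation) → 1×10 + 8 = 18 (decimal)
Convert 18 (decimal) → 18 = 1×16 + 2 → 0x12 (hexadecimal)
0x12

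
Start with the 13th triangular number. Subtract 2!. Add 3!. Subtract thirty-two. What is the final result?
Convert the 13th triangular number (triangular index) → 13×14/2 = 91 (decimal)
Start: 91
Convert 2! (factorial) → 2 (decimal)
91 - 2 = 89
Convert 3! (factorial) → 6 (decimal)
89 + 6 = 95
Convert thirty-two (English words) → 32 (decimal)
95 - 32 = 63
63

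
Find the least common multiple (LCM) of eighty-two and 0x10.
Convert eighty-two (English words) → 82 (decimal)
Convert 0x10 (hexadecimal) → 1×16 = 16 (decimal)
Compute lcm(82, 16) = 656
656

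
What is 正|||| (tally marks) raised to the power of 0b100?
Convert 正|||| (tally marks) → 5 + 4 = 9 (decimal)
Convert 0b100 (binary) → 4 (decimal)
Compute 9 ^ 4 = 6561
6561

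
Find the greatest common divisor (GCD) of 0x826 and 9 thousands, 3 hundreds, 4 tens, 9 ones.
Convert 0x826 (hexadecimal) → 8×256 + 2×16 + 6 = 2086 (decimal)
Convert 9 thousands, 3 hundreds, 4 tens, 9 ones (place-value notation) → 9×1000 + 3×100 + 4×10 + 9 = 9349 (decimal)
Compute gcd(2086, 9349) = 1
1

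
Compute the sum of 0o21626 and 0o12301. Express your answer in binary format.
Convert 0o21626 (octal) → 2×4096 + 1×512 + 6×64 + 2×8 + 6 = 9110 (decimal)
Convert 0o12301 (octal) → 1×4096 + 2×512 + 3×64 + 1 = 5313 (decimal)
Compute 9110 + 5313 = 14423
Convert 14423 (decimal) → 14423 = 8192 + 4096 + 2048 + 64 + 16 + 4 + 2 + 1 → 0b11100001010111 (binary)
0b11100001010111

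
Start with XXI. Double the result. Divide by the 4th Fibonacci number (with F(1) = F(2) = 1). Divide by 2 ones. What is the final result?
Convert XXI (Roman numeral) → 10 + 10 + 1 = 21 (decimal)
Start: 21
21 × 2 = 42
Convert the 4th Fibonacci number (with F(1) = F(2) = 1) (Fibonacci index) → 1, 1, 2, 3 → 3 (decimal)
42 ÷ 3 = 14
Convert 2 ones (place-value notation) → 2 (decimal)
14 ÷ 2 = 7
7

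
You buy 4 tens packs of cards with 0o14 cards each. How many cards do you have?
Convert 0o14 (octal) → 1×8 + 4 = 12 (decimal)
Convert 4 tens (place-value notation) → 4×10 = 40 (decimal)
Compute 12 × 40 = 480
480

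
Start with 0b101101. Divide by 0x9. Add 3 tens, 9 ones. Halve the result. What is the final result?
Convert 0b101101 (binary) → 32 + 8 + 4 + 1 = 45 (decimal)
Start: 45
Convert 0x9 (hexadecimal) → 9 (decimal)
45 ÷ 9 = 5
Convert 3 tens, 9 ones (place-value notation) → 3×10 + 9 = 39 (decimal)
5 + 39 = 44
44 ÷ 2 = 22
22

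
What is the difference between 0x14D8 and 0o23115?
Convert 0x14D8 (hexadecimal) → 1×4096 + 4×256 + 13×16 + 8 = 5336 (decimal)
Convert 0o23115 (octal) → 2×4096 + 3×512 + 1×64 + 1×8 + 5 = 9805 (decimal)
Difference: |5336 - 9805| = 4469
4469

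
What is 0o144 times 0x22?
Convert 0o144 (octal) → 1×64 + 4×8 + 4 = 100 (decimal)
Convert 0x22 (hexadecimal) → 2×16 + 2 = 34 (decimal)
Compute 100 × 34 = 3400
3400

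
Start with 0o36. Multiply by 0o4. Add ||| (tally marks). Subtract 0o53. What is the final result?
Convert 0o36 (octal) → 3×8 + 6 = 30 (decimal)
Start: 30
Convert 0o4 (octal) → 4 (decimal)
30 × 4 = 120
Convert ||| (tally marks) → 3 (decimal)
120 + 3 = 123
Convert 0o53 (octal) → 5×8 + 3 = 43 (decimal)
123 - 43 = 80
80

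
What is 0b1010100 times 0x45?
Convert 0b1010100 (binary) → 64 + 16 + 4 = 84 (decimal)
Convert 0x45 (hexadecimal) → 4×16 + 5 = 69 (decimal)
Compute 84 × 69 = 5796
5796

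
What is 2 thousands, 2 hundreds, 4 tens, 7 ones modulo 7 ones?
Convert 2 thousands, 2 hundreds, 4 tens, 7 ones (place-value notation) → 2×1000 + 2×100 + 4×10 + 7 = 2247 (decimal)
Convert 7 ones (place-value notation) → 7 (decimal)
Compute 2247 mod 7 = 0
0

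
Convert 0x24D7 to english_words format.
Convert 0x24D7 (hexadecimal) → 2×4096 + 4×256 + 13×16 + 7 = 9431 (decimal)
Convert 9431 (decimal) → 9431 = 9×1000 + 4×100 + 31 → nine thousand four hundred thirty-one (English words)
nine thousand four hundred thirty-one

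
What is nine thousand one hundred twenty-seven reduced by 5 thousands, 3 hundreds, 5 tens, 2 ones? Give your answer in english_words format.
Convert nine thousand one hundred twenty-seven (English words) → 9×1000 + 1×100 + 27 = 9127 (decimal)
Convert 5 thousands, 3 hundreds, 5 tens, 2 ones (place-value notation) → 5×1000 + 3×100 + 5×10 + 2 = 5352 (decimal)
Compute 9127 - 5352 = 3775
Convert 3775 (decimal) → 3775 = 3×1000 + 7×100 + 75 → three thousand seven hundred seventy-five (English words)
three thousand seven hundred seventy-five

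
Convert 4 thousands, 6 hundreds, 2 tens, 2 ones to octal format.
Convert 4 thousands, 6 hundreds, 2 tens, 2 ones (place-value notation) → 4×1000 + 6×100 + 2×10 + 2 = 4622 (decimal)
Convert 4622 (decimal) → 4622 = 1×4096 + 1×512 + 1×8 + 6 → 0o11016 (octal)
0o11016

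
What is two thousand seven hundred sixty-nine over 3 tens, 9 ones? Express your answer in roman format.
Convert two thousand seven hundred sixty-nine (English words) → 2×1000 + 7×100 + 69 = 2769 (decimal)
Convert 3 tens, 9 ones (place-value notation) → 3×10 + 9 = 39 (decimal)
Compute 2769 ÷ 39 = 71
Convert 71 (decimal) → 71 = 50 + 10 + 10 + 1 → LXXI (Roman numeral)
LXXI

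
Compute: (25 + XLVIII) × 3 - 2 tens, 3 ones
Convert XLVIII (Roman numeral) → 40 + 5 + 1 + 1 + 1 = 48 (decimal)
Convert 2 tens, 3 ones (place-value notation) → 2×10 + 3 = 23 (decimal)
Expression in decimal: (25 + 48) × 3 - 23
Parentheses first: 25 + 48 = 73
Multiply: 73 × 3 = 219
Subtract: 219 - 23 = 196
196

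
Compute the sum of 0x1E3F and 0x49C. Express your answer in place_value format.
Convert 0x1E3F (hexadecimal) → 1×4096 + 14×256 + 3×16 + 15 = 7743 (decimal)
Convert 0x49C (hexadecimal) → 4×256 + 9×16 + 12 = 1180 (decimal)
Compute 7743 + 1180 = 8923
Convert 8923 (decimal) → 8923 = 8×1000 + 9×100 + 2×10 + 3 → 8 thousands, 9 hundreds, 2 tens, 3 ones (place-value notation)
8 thousands, 9 hundreds, 2 tens, 3 ones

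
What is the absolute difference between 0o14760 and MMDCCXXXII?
Convert 0o14760 (octal) → 1×4096 + 4×512 + 7×64 + 6×8 = 6640 (decimal)
Convert MMDCCXXXII (Roman numeral) → 1000 + 1000 + 500 + 100 + 100 + 10 + 10 + 10 + 1 + 1 = 2732 (decimal)
Compute |6640 - 2732| = 3908
3908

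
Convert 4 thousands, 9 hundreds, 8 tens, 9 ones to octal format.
Convert 4 thousands, 9 hundreds, 8 tens, 9 ones (place-value notation) → 4×1000 + 9×100 + 8×10 + 9 = 4989 (decimal)
Convert 4989 (decimal) → 4989 = 1×4096 + 1×512 + 5×64 + 7×8 + 5 → 0o11575 (octal)
0o11575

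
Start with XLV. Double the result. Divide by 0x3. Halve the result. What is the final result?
Convert XLV (Roman numeral) → 40 + 5 = 45 (decimal)
Start: 45
45 × 2 = 90
Convert 0x3 (hexadecimal) → 3 (decimal)
90 ÷ 3 = 30
30 ÷ 2 = 15
15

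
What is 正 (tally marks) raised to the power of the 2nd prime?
Convert 正 (tally marks) → 5 (decimal)
Convert the 2nd prime (prime index) → 3 (decimal)
Compute 5 ^ 3 = 125
125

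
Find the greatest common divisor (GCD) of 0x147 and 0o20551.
Convert 0x147 (hexadecimal) → 1×256 + 4×16 + 7 = 327 (decimal)
Convert 0o20551 (octal) → 2×4096 + 5×64 + 5×8 + 1 = 8553 (decimal)
Compute gcd(327, 8553) = 3
3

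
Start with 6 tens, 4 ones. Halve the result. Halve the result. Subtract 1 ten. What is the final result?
Convert 6 tens, 4 ones (place-value notation) → 6×10 + 4 = 64 (decimal)
Start: 64
64 ÷ 2 = 32
32 ÷ 2 = 16
Convert 1 ten (place-value notation) → 1×10 = 10 (decimal)
16 - 10 = 6
6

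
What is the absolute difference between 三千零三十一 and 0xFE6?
Convert 三千零三十一 (Chinese numeral) → 3×1000 + 3×10 + 1 = 3031 (decimal)
Convert 0xFE6 (hexadecimal) → 15×256 + 14×16 + 6 = 4070 (decimal)
Compute |3031 - 4070| = 1039
1039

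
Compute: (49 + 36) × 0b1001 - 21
Convert 0b1001 (binary) → 8 + 1 = 9 (decimal)
Expression in decimal: (49 + 36) × 9 - 21
Parentheses first: 49 + 36 = 85
Multiply: 85 × 9 = 765
Subtract: 765 - 21 = 744
744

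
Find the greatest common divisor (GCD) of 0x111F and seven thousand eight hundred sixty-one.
Convert 0x111F (hexadecimal) → 1×4096 + 1×256 + 1×16 + 15 = 4383 (decimal)
Convert seven thousand eight hundred sixty-one (English words) → 7×1000 + 8×100 + 61 = 7861 (decimal)
Compute gcd(4383, 7861) = 1
1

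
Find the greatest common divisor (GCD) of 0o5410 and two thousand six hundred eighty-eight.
Convert 0o5410 (octal) → 5×512 + 4×64 + 1×8 = 2824 (decimal)
Convert two thousand six hundred eighty-eight (English words) → 2×1000 + 6×100 + 88 = 2688 (decimal)
Compute gcd(2824, 2688) = 8
8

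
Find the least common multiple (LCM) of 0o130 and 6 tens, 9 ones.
Convert 0o130 (octal) → 1×64 + 3×8 = 88 (decimal)
Convert 6 tens, 9 ones (place-value notation) → 6×10 + 9 = 69 (decimal)
Compute lcm(88, 69) = 6072
6072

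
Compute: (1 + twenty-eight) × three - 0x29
Convert twenty-eight (English words) → 28 (decimal)
Convert three (English words) → 3 (decimal)
Convert 0x29 (hexadecimal) → 2×16 + 9 = 41 (decimal)
Expression in decimal: (1 + 28) × 3 - 41
Parentheses first: 1 + 28 = 29
Multiply: 29 × 3 = 87
Subtract: 87 - 41 = 46
46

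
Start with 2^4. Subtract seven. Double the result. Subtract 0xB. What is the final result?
Convert 2^4 (power) → 16 (decimal)
Start: 16
Convert seven (English words) → 7 (decimal)
16 - 7 = 9
9 × 2 = 18
Convert 0xB (hexadecimal) → 11 (decimal)
18 - 11 = 7
7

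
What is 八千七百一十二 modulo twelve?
Convert 八千七百一十二 (Chinese numeral) → 8×1000 + 7×100 + 1×10 + 2 = 8712 (decimal)
Convert twelve (English words) → 12 (decimal)
Compute 8712 mod 12 = 0
0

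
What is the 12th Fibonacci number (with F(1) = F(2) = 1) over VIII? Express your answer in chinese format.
Convert the 12th Fibonacci number (with F(1) = F(2) = 1) (Fibonacci index) → 1, 1, 2, 3, 5, 8, 13, 21, 34, 55, 89, 144 → 144 (decimal)
Convert VIII (Roman numeral) → 5 + 1 + 1 + 1 = 8 (decimal)
Compute 144 ÷ 8 = 18
Convert 18 (decimal) → 18 = 1×10 + 8 → 十八 (Chinese numeral)
十八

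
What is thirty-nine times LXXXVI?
Convert thirty-nine (English words) → 39 (decimal)
Convert LXXXVI (Roman numeral) → 50 + 10 + 10 + 10 + 5 + 1 = 86 (decimal)
Compute 39 × 86 = 3354
3354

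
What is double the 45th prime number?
The 45th prime number = 197
Compute 197 × 2 = 394
394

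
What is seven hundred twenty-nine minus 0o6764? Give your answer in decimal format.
Convert seven hundred twenty-nine (English words) → 7×100 + 29 = 729 (decimal)
Convert 0o6764 (octal) → 6×512 + 7×64 + 6×8 + 4 = 3572 (decimal)
Compute 729 - 3572 = -2843
-2843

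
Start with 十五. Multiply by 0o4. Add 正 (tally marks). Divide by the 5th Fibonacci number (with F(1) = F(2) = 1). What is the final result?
Convert 十五 (Chinese numeral) → 1×10 + 5 = 15 (decimal)
Start: 15
Convert 0o4 (octal) → 4 (decimal)
15 × 4 = 60
Convert 正 (tally marks) → 5 (decimal)
60 + 5 = 65
Convert the 5th Fibonacci number (with F(1) = F(2) = 1) (Fibonacci index) → 1, 1, 2, 3, 5 → 5 (decimal)
65 ÷ 5 = 13
13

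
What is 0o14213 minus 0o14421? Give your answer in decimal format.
Convert 0o14213 (octal) → 1×4096 + 4×512 + 2×64 + 1×8 + 3 = 6283 (decimal)
Convert 0o14421 (octal) → 1×4096 + 4×512 + 4×64 + 2×8 + 1 = 6417 (decimal)
Compute 6283 - 6417 = -134
-134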